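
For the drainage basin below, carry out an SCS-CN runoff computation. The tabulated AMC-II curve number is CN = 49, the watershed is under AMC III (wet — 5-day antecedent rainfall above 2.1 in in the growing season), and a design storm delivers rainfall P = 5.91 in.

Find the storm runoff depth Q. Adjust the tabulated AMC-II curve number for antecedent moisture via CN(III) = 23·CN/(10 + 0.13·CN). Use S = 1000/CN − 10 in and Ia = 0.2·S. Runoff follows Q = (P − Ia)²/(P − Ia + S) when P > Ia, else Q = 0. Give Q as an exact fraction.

CN(III) from CN(II)=49: (23·49)/(10 + 0.13·49) = 112700/1637 ≈ 68.845
Retention S: 1000/CN − 10 with CN=68.845 → S = 5100/1127 ≈ 4.525 in
Initial abstraction Ia = S/5 = (5100/1127)/5 = 1020/1127 ≈ 0.905 in
Excess rainfall: 5.910 − 0.905 = 5.005 in; P > Ia so Q > 0
Q: (564057/112700)² ÷ (1074057/112700) = 106053433083/40348741300 in (≈ 2.628 in)

Q = 106053433083/40348741300 in ≈ 2.628 in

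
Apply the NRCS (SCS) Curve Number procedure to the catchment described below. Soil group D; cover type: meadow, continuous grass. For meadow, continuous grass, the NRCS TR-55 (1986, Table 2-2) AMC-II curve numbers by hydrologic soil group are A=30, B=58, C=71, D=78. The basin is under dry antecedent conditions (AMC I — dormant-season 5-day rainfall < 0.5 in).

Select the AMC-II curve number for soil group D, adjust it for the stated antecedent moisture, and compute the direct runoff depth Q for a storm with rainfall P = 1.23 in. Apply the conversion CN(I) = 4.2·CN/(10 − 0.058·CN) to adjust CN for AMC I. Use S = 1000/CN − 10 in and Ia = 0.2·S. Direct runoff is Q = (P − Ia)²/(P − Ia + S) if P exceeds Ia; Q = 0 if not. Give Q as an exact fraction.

Q = 0 in ≈ 0.000 in

NRCS table: meadow, continuous grass, soil group D → CN(II) = 78
CN(I) from CN(II)=78: (4.2·78)/(10 − 0.058·78) = 81900/1369 ≈ 59.825
S = 1000/(81900/1369) − 10 = 5500/819 in ≈ 6.716 in
Ia = 0.2·(5500/819) = 1100/819 in ≈ 1.343 in
P = 1.230 ≤ Ia = 1.343 in: entire storm abstracted, Q = 0.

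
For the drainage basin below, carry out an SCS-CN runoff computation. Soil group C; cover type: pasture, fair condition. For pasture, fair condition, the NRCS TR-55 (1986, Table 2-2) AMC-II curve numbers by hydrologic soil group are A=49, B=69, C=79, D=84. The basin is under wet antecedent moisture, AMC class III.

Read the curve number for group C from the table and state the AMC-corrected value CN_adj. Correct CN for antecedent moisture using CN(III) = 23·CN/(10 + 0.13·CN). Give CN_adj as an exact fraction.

NRCS table: pasture, fair condition, soil group C → CN(II) = 79
Wet (AMC III): CN(III) = 23·79/(10 + 0.13·79) = 1817/(2027/100) = 181700/2027 ≈ 89.640

CN_adj = 181700/2027 ≈ 89.640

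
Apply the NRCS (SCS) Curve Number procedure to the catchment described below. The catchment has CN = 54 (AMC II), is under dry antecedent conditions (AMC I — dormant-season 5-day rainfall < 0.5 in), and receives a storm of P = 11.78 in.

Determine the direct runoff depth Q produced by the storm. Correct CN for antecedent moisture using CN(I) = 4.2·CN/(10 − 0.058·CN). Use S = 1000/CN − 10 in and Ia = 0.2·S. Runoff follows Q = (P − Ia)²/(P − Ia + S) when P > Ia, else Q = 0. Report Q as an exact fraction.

Adjust CN=54 to AMC I: 4.2·54/(10 − 0.058·54) → (1134/5) ÷ (1717/250) = 56700/1717 ≈ 33.023
S = 1000/(56700/1717) − 10 = 11500/567 in ≈ 20.282 in
Initial abstraction Ia = S/5 = (11500/567)/5 = 2300/567 ≈ 4.056 in
Excess rainfall: 11.780 − 4.056 = 7.724 in; P > Ia so Q > 0
Q = (218963/28350)²/((218963/28350) + 11500/567) = (47944795369/803722500)/(793963/28350) = 47944795369/22508851050 in ≈ 2.130 in

Q = 47944795369/22508851050 in ≈ 2.130 in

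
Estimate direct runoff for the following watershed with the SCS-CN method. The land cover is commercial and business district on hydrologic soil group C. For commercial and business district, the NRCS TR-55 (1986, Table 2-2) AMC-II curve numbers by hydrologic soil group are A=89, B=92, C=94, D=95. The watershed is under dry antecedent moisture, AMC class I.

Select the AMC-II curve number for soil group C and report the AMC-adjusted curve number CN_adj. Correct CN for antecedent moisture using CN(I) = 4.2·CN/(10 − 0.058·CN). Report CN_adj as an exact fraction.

NRCS table: commercial and business district, soil group C → CN(II) = 94
CN(I) from CN(II)=94: (4.2·94)/(10 − 0.058·94) = 32900/379 ≈ 86.807

CN_adj = 32900/379 ≈ 86.807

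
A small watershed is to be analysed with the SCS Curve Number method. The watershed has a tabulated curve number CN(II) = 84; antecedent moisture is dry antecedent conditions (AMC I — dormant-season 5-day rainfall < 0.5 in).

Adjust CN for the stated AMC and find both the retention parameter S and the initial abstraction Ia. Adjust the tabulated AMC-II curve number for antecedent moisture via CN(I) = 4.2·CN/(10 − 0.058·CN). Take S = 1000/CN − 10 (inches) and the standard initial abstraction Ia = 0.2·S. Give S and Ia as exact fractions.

S = 2000/441 in ≈ 4.535 in; Ia = 400/441 in ≈ 0.907 in

Adjust CN=84 to AMC I: 4.2·84/(10 − 0.058·84) → (1764/5) ÷ (641/125) = 44100/641 ≈ 68.799
Max retention: S = 1000/(44100/641) − 10 = 2000/441 in (≈ 4.535 in)
Ia = 0.2·(2000/441) = 400/441 in ≈ 0.907 in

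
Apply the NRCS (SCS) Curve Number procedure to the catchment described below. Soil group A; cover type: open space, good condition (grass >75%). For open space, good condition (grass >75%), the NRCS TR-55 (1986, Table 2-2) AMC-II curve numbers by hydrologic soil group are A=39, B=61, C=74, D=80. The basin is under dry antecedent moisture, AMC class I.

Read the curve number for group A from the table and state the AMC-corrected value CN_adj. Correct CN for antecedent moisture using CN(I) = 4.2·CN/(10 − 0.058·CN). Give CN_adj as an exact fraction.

NRCS table: open space, good condition (grass >75%), soil group A → CN(II) = 39
CN(I) from CN(II)=39: (4.2·39)/(10 − 0.058·39) = 81900/3869 ≈ 21.168

CN_adj = 81900/3869 ≈ 21.168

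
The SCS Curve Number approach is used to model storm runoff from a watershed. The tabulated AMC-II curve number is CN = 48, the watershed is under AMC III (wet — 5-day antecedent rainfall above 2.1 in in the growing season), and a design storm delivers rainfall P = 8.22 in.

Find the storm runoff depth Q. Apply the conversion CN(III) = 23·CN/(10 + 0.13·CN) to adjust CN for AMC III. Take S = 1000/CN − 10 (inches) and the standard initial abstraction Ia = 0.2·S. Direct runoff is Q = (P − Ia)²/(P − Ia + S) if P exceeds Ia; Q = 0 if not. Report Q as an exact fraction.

Wet (AMC III): CN(III) = 23·48/(10 + 0.13·48) = 1104/(406/25) = 13800/203 ≈ 67.980
Max retention: S = 1000/(13800/203) − 10 = 325/69 in (≈ 4.710 in)
Ia = 0.2S: 0.2·4.710 = 0.942 in (exactly 65/69)
Since P=8.220 > Ia=0.942: effective rainfall P−Ia = 25109/3450 in
Q = (25109/3450)²/((25109/3450) + 325/69) = (630461881/11902500)/(41359/3450) = 630461881/142688550 in ≈ 4.418 in

Q = 630461881/142688550 in ≈ 4.418 in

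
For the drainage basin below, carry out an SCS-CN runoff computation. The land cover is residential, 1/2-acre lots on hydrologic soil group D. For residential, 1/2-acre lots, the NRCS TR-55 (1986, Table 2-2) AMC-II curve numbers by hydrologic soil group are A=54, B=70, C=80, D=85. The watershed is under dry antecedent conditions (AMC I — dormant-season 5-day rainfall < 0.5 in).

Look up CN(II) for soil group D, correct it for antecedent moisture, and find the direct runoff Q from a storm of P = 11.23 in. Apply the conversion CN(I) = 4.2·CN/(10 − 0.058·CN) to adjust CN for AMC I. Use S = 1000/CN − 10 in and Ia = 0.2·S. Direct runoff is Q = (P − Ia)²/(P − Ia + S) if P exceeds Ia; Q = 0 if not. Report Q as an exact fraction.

NRCS table: residential, 1/2-acre lots, soil group D → CN(II) = 85
Adjust CN=85 to AMC I: 4.2·85/(10 − 0.058·85) → 357 ÷ (507/100) = 11900/169 ≈ 70.414
Max retention: S = 1000/(11900/169) − 10 = 500/119 in (≈ 4.202 in)
Ia = 0.2S: 0.2·4.202 = 0.840 in (exactly 100/119)
Excess rainfall: 11.230 − 0.840 = 10.390 in; P > Ia so Q > 0
Runoff Q = (P−Ia)²/(P−Ia+S) = (10.390)²/(10.390+4.202) = 15286107769/2066280300 ≈ 7.398 in

Q = 15286107769/2066280300 in ≈ 7.398 in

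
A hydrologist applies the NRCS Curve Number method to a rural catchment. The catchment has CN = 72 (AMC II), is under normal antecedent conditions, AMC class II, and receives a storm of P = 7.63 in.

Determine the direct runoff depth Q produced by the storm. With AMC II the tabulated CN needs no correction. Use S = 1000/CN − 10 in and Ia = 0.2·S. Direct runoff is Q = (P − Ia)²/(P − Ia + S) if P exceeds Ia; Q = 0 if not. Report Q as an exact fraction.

Q = 5433127/1242900 in ≈ 4.371 in

AMC II — tabulated CN = 72 applies directly.
Retention S: 1000/CN − 10 with CN=72.000 → S = 35/9 ≈ 3.889 in
Ia = 0.2S: 0.2·3.889 = 0.778 in (exactly 7/9)
Since P=7.630 > Ia=0.778: effective rainfall P−Ia = 6167/900 in
Runoff Q = (P−Ia)²/(P−Ia+S) = (6.852)²/(6.852+3.889) = 5433127/1242900 ≈ 4.371 in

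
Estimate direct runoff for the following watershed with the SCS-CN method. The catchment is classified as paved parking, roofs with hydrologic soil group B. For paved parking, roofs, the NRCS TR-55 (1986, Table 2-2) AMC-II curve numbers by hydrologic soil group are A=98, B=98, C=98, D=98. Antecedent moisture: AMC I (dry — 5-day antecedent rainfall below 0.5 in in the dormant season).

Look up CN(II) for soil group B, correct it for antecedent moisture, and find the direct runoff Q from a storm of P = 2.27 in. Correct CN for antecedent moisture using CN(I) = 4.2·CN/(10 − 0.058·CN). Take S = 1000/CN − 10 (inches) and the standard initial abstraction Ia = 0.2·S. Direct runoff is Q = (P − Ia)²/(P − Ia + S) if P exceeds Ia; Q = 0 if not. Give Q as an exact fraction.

NRCS table: paved parking, roofs, soil group B → CN(II) = 98
CN(I) from CN(II)=98: (4.2·98)/(10 − 0.058·98) = 102900/1079 ≈ 95.366
S = 1000/(102900/1079) − 10 = 500/1029 in ≈ 0.486 in
Ia = 0.2·(500/1029) = 100/1029 in ≈ 0.097 in
Since P=2.270 > Ia=0.097: effective rainfall P−Ia = 223583/102900 in
Q = (223583/102900)²/((223583/102900) + 500/1029) = (49989357889/10588410000)/(273583/102900) = 49989357889/28151690700 in ≈ 1.776 in

Q = 49989357889/28151690700 in ≈ 1.776 in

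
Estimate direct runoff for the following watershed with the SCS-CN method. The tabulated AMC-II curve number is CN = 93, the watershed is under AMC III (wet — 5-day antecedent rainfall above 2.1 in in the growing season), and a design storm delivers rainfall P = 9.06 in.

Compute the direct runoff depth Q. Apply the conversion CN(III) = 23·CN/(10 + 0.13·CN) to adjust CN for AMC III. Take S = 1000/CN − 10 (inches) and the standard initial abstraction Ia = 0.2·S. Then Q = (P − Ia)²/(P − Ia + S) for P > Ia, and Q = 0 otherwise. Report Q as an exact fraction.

Q = 925380509089/106625620650 in ≈ 8.679 in

Adjust CN=93 to AMC III: 23·93/(10 + 0.13·93) → 2139 ÷ (2209/100) = 213900/2209 ≈ 96.831
Max retention: S = 1000/(213900/2209) − 10 = 700/2139 in (≈ 0.327 in)
Ia = 0.2S: 0.2·0.327 = 0.065 in (exactly 140/2139)
P − Ia = 9.060 − 0.065 = 961967/106950 ≈ 8.995 in (> 0, runoff occurs)
Q = (961967/106950)²/((961967/106950) + 700/2139) = (925380509089/11438302500)/(996967/106950) = 925380509089/106625620650 in ≈ 8.679 in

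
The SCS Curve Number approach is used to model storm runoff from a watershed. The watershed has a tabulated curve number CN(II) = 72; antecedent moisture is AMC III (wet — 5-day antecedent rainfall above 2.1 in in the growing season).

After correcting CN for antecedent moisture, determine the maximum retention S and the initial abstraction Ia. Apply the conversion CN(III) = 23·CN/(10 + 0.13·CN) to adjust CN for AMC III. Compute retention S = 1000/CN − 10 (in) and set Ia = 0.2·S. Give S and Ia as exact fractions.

Wet (AMC III): CN(III) = 23·72/(10 + 0.13·72) = 1656/(484/25) = 10350/121 ≈ 85.537
Retention S: 1000/CN − 10 with CN=85.537 → S = 350/207 ≈ 1.691 in
Initial abstraction Ia = S/5 = (350/207)/5 = 70/207 ≈ 0.338 in

S = 350/207 in ≈ 1.691 in; Ia = 70/207 in ≈ 0.338 in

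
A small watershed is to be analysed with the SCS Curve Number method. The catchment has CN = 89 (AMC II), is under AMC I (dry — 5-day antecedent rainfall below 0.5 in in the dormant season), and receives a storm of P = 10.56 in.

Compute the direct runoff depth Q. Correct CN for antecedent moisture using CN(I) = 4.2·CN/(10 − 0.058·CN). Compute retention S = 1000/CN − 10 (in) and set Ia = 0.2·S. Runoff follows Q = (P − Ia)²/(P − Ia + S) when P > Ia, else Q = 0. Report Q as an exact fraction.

Q = 2466792262/320393325 in ≈ 7.699 in

Dry (AMC I): CN(I) = 4.2·89/(10 − 0.058·89) = (1869/5)/(2419/500) = 186900/2419 ≈ 77.263
S = 1000/(186900/2419) − 10 = 5500/1869 in ≈ 2.943 in
Ia = 0.2S: 0.2·2.943 = 0.589 in (exactly 1100/1869)
Since P=10.560 > Ia=0.589: effective rainfall P−Ia = 465916/46725 in
Runoff Q = (P−Ia)²/(P−Ia+S) = (9.971)²/(9.971+2.943) = 2466792262/320393325 ≈ 7.699 in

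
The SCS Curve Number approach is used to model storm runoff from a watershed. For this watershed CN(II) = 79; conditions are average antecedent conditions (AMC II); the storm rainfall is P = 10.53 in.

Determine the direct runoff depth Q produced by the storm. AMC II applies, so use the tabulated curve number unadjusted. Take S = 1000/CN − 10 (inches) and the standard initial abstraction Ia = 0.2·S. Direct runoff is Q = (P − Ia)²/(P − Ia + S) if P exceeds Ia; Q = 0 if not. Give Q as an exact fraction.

AMC II — tabulated CN = 79 applies directly.
Retention S: 1000/CN − 10 with CN=79.000 → S = 210/79 ≈ 2.658 in
Ia = 0.2S: 0.2·2.658 = 0.532 in (exactly 42/79)
Excess rainfall: 10.530 − 0.532 = 9.998 in; P > Ia so Q > 0
Q: (78987/7900)² ÷ (99987/7900) = 2079648723/263299100 in (≈ 7.898 in)

Q = 2079648723/263299100 in ≈ 7.898 in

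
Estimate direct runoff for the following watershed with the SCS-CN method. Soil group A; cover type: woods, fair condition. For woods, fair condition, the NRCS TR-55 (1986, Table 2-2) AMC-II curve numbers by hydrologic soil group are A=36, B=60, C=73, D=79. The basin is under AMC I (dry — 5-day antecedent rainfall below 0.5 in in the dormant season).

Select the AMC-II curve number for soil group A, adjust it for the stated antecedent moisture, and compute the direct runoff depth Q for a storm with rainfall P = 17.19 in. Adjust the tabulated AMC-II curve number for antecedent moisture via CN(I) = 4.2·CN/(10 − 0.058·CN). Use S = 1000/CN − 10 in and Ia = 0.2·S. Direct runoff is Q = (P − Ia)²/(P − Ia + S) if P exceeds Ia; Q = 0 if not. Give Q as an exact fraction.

NRCS table: woods, fair condition, soil group A → CN(II) = 36
Adjust CN=36 to AMC I: 4.2·36/(10 − 0.058·36) → (756/5) ÷ (989/125) = 18900/989 ≈ 19.110
S = 1000/(18900/989) − 10 = 8000/189 in ≈ 42.328 in
Ia = 0.2S: 0.2·42.328 = 8.466 in (exactly 1600/189)
Since P=17.190 > Ia=8.466: effective rainfall P−Ia = 164891/18900 in
Runoff Q = (P−Ia)²/(P−Ia+S) = (8.724)²/(8.724+42.328) = 27189041881/18236439900 ≈ 1.491 in

Q = 27189041881/18236439900 in ≈ 1.491 in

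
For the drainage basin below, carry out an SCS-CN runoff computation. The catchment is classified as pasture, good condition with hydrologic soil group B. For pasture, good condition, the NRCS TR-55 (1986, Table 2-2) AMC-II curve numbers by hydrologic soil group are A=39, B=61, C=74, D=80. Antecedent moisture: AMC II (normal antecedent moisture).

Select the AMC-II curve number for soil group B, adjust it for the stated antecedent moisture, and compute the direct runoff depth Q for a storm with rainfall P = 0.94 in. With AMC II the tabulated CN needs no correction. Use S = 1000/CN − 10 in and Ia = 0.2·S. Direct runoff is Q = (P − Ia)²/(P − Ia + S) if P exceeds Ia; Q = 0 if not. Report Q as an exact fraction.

Q = 0 in ≈ 0.000 in

NRCS table: pasture, good condition, soil group B → CN(II) = 61
CN(II) = 61; AMC II needs no correction.
S = 1000/61 − 10 = 390/61 in ≈ 6.393 in
Initial abstraction Ia = S/5 = (390/61)/5 = 78/61 ≈ 1.279 in
P = 0.940 ≤ Ia = 1.279 in: entire storm abstracted, Q = 0.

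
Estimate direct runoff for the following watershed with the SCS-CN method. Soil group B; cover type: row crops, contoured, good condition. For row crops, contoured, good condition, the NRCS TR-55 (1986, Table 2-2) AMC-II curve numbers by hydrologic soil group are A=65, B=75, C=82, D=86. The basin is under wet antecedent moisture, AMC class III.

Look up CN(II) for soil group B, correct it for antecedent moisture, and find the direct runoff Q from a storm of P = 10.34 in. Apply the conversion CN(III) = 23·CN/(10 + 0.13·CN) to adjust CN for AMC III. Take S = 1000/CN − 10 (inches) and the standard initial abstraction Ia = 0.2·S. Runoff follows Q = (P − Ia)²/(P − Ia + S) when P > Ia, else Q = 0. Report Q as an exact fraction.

NRCS table: row crops, contoured, good condition, soil group B → CN(II) = 75
CN(III) from CN(II)=75: (23·75)/(10 + 0.13·75) = 6900/79 ≈ 87.342
S = 1000/(6900/79) − 10 = 100/69 in ≈ 1.449 in
Ia = 0.2S: 0.2·1.449 = 0.290 in (exactly 20/69)
Excess rainfall: 10.340 − 0.290 = 10.050 in; P > Ia so Q > 0
Q: (34673/3450)² ÷ (39673/3450) = 1202216929/136871850 in (≈ 8.784 in)

Q = 1202216929/136871850 in ≈ 8.784 in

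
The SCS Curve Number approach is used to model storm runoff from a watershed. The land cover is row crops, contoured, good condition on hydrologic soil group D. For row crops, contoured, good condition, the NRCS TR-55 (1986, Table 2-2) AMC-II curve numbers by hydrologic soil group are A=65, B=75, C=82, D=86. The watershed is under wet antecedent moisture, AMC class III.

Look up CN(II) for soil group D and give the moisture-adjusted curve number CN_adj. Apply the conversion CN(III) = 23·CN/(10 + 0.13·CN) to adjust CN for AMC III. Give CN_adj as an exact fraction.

NRCS table: row crops, contoured, good condition, soil group D → CN(II) = 86
Wet (AMC III): CN(III) = 23·86/(10 + 0.13·86) = 1978/(1059/50) = 98900/1059 ≈ 93.390

CN_adj = 98900/1059 ≈ 93.390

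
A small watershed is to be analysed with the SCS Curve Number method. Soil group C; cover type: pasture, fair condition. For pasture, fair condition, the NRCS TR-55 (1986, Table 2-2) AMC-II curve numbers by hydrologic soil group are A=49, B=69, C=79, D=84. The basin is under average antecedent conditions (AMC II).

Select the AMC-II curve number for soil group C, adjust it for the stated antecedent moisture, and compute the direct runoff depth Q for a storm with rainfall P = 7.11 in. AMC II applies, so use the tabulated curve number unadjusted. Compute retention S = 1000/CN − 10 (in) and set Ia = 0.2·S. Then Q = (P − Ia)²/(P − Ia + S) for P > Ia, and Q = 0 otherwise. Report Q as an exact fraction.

Q = 900258987/192151700 in ≈ 4.685 in

NRCS table: pasture, fair condition, soil group C → CN(II) = 79
Average conditions: CN = 79 (no AMC adjustment).
S = 1000/79 − 10 = 210/79 in ≈ 2.658 in
Initial abstraction Ia = S/5 = (210/79)/5 = 42/79 ≈ 0.532 in
Excess rainfall: 7.110 − 0.532 = 6.578 in; P > Ia so Q > 0
Q = (51969/7900)²/((51969/7900) + 210/79) = (2700776961/62410000)/(72969/7900) = 900258987/192151700 in ≈ 4.685 in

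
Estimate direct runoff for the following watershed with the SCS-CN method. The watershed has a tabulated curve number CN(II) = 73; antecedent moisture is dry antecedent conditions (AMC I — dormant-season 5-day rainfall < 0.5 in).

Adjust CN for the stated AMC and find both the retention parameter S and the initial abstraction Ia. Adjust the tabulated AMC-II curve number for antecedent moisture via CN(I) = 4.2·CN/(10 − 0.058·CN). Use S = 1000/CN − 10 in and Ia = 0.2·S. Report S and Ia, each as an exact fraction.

Adjust CN=73 to AMC I: 4.2·73/(10 − 0.058·73) → (1533/5) ÷ (2883/500) = 51100/961 ≈ 53.174
Max retention: S = 1000/(51100/961) − 10 = 4500/511 in (≈ 8.806 in)
Ia = 0.2·(4500/511) = 900/511 in ≈ 1.761 in

S = 4500/511 in ≈ 8.806 in; Ia = 900/511 in ≈ 1.761 in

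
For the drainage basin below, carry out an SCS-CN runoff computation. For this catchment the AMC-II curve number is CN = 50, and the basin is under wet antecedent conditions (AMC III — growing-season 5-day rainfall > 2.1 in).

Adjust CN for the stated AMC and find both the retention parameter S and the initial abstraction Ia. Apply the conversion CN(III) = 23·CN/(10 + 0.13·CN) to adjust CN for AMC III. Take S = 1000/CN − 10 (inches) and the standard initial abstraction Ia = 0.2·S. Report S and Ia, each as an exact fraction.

S = 100/23 in ≈ 4.348 in; Ia = 20/23 in ≈ 0.870 in

CN(III) from CN(II)=50: (23·50)/(10 + 0.13·50) = 2300/33 ≈ 69.697
S = 1000/(2300/33) − 10 = 100/23 in ≈ 4.348 in
Initial abstraction Ia = S/5 = (100/23)/5 = 20/23 ≈ 0.870 in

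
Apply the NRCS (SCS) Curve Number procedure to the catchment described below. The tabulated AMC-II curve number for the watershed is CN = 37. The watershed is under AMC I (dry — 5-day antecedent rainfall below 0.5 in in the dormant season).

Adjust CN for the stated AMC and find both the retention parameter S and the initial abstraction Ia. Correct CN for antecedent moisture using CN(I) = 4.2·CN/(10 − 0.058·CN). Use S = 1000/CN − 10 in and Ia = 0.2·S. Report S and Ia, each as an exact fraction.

S = 1500/37 in ≈ 40.541 in; Ia = 300/37 in ≈ 8.108 in

Adjust CN=37 to AMC I: 4.2·37/(10 − 0.058·37) → (777/5) ÷ (3927/500) = 3700/187 ≈ 19.786
S = 1000/(3700/187) − 10 = 1500/37 in ≈ 40.541 in
Ia = 0.2·(1500/37) = 300/37 in ≈ 8.108 in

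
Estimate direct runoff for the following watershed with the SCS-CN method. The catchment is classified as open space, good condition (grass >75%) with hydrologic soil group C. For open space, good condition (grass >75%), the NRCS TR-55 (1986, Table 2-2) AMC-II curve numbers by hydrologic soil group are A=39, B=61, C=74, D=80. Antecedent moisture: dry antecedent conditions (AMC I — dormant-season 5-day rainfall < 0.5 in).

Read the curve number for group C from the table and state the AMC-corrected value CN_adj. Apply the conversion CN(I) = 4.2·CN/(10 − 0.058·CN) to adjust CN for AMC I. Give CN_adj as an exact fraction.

NRCS table: open space, good condition (grass >75%), soil group C → CN(II) = 74
CN(I) from CN(II)=74: (4.2·74)/(10 − 0.058·74) = 77700/1427 ≈ 54.450

CN_adj = 77700/1427 ≈ 54.450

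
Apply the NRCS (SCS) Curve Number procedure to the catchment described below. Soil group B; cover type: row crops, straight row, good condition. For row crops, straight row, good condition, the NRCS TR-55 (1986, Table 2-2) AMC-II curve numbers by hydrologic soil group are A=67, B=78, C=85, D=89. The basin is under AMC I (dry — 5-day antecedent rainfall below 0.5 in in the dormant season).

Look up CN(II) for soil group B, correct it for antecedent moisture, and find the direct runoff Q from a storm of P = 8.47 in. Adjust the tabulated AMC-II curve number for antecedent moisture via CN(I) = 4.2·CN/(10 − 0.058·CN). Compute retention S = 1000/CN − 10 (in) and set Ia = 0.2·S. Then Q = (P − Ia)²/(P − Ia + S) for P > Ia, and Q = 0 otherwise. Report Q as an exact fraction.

NRCS table: row crops, straight row, good condition, soil group B → CN(II) = 78
Dry (AMC I): CN(I) = 4.2·78/(10 − 0.058·78) = (1638/5)/(1369/250) = 81900/1369 ≈ 59.825
Retention S: 1000/CN − 10 with CN=59.825 → S = 5500/819 ≈ 6.716 in
Initial abstraction Ia = S/5 = (5500/819)/5 = 1100/819 ≈ 1.343 in
P − Ia = 8.470 − 1.343 = 583693/81900 ≈ 7.127 in (> 0, runoff occurs)
Q: (583693/81900)² ÷ (1133693/81900) = 30972501659/8440859700 in (≈ 3.669 in)

Q = 30972501659/8440859700 in ≈ 3.669 in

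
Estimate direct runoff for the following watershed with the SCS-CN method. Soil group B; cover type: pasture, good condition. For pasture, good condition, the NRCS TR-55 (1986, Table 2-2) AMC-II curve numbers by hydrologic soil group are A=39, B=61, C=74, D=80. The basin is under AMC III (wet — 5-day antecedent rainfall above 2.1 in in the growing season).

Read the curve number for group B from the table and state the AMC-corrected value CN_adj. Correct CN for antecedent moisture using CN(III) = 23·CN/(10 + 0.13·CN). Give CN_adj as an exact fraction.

NRCS table: pasture, good condition, soil group B → CN(II) = 61
CN(III) from CN(II)=61: (23·61)/(10 + 0.13·61) = 140300/1793 ≈ 78.249

CN_adj = 140300/1793 ≈ 78.249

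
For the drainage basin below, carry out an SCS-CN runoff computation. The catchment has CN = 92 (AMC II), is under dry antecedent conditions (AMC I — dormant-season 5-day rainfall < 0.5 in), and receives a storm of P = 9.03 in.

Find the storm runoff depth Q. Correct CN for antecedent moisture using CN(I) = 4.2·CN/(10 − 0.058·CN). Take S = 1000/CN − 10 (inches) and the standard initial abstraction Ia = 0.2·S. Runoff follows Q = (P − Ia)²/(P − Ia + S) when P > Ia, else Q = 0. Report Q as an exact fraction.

Q = 173179990201/24929996700 in ≈ 6.947 in

Adjust CN=92 to AMC I: 4.2·92/(10 − 0.058·92) → (1932/5) ÷ (583/125) = 48300/583 ≈ 82.847
Max retention: S = 1000/(48300/583) − 10 = 1000/483 in (≈ 2.070 in)
Ia = 0.2·(1000/483) = 200/483 in ≈ 0.414 in
P − Ia = 9.030 − 0.414 = 416149/48300 ≈ 8.616 in (> 0, runoff occurs)
Q: (416149/48300)² ÷ (516149/48300) = 173179990201/24929996700 in (≈ 6.947 in)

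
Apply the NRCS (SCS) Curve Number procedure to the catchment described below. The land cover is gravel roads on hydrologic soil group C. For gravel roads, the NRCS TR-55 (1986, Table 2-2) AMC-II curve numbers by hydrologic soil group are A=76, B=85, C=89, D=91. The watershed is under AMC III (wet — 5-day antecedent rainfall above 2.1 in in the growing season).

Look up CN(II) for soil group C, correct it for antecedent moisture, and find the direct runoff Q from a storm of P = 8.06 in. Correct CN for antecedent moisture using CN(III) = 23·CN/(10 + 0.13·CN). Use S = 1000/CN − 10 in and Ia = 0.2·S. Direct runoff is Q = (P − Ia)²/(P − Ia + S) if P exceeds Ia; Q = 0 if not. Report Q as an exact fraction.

NRCS table: gravel roads, soil group C → CN(II) = 89
CN(III) from CN(II)=89: (23·89)/(10 + 0.13·89) = 204700/2157 ≈ 94.900
Max retention: S = 1000/(204700/2157) − 10 = 1100/2047 in (≈ 0.537 in)
Initial abstraction Ia = S/5 = (1100/2047)/5 = 220/2047 ≈ 0.107 in
P − Ia = 8.060 − 0.107 = 813941/102350 ≈ 7.953 in (> 0, runoff occurs)
Q: (813941/102350)² ÷ (868941/102350) = 662499951481/88936111350 in (≈ 7.449 in)

Q = 662499951481/88936111350 in ≈ 7.449 in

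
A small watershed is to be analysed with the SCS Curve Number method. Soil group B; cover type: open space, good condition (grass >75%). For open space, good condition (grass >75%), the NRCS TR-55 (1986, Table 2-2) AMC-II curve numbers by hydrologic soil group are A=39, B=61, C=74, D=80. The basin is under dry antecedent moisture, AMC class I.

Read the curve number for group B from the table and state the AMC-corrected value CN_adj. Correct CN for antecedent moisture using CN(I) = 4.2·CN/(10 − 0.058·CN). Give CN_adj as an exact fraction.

NRCS table: open space, good condition (grass >75%), soil group B → CN(II) = 61
Dry (AMC I): CN(I) = 4.2·61/(10 − 0.058·61) = (1281/5)/(3231/500) = 42700/1077 ≈ 39.647

CN_adj = 42700/1077 ≈ 39.647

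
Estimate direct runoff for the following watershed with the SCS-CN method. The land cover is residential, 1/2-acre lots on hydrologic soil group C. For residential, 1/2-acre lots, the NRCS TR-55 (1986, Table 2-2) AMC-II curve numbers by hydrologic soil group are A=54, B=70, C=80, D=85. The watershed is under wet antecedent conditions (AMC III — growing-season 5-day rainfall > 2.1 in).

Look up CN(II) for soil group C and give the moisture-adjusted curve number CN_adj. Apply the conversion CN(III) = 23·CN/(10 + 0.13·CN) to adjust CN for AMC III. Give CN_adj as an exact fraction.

CN_adj = 4600/51 ≈ 90.196

NRCS table: residential, 1/2-acre lots, soil group C → CN(II) = 80
Adjust CN=80 to AMC III: 23·80/(10 + 0.13·80) → 1840 ÷ (102/5) = 4600/51 ≈ 90.196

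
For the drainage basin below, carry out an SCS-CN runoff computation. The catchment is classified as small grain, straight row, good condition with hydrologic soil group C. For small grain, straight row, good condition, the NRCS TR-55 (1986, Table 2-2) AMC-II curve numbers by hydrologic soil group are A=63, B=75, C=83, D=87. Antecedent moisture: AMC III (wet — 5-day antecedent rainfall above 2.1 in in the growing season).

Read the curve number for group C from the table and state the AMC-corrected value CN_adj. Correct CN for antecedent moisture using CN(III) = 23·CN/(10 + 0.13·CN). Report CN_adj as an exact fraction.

NRCS table: small grain, straight row, good condition, soil group C → CN(II) = 83
Wet (AMC III): CN(III) = 23·83/(10 + 0.13·83) = 1909/(2079/100) = 190900/2079 ≈ 91.823

CN_adj = 190900/2079 ≈ 91.823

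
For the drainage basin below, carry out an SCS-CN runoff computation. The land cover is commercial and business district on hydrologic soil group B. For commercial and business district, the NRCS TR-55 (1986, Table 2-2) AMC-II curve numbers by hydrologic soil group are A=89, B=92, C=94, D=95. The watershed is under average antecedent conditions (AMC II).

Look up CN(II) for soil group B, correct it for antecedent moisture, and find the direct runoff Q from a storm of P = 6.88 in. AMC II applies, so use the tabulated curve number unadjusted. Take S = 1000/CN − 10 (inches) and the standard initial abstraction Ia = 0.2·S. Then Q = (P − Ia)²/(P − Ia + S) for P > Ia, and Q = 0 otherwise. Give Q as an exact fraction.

NRCS table: commercial and business district, soil group B → CN(II) = 92
CN(II) = 92; AMC II needs no correction.
S = 1000/92 − 10 = 20/23 in ≈ 0.870 in
Initial abstraction Ia = S/5 = (20/23)/5 = 4/23 ≈ 0.174 in
Since P=6.880 > Ia=0.174: effective rainfall P−Ia = 3856/575 in
Q = (3856/575)²/((3856/575) + 20/23) = (14868736/330625)/(4356/575) = 3717184/626175 in ≈ 5.936 in

Q = 3717184/626175 in ≈ 5.936 in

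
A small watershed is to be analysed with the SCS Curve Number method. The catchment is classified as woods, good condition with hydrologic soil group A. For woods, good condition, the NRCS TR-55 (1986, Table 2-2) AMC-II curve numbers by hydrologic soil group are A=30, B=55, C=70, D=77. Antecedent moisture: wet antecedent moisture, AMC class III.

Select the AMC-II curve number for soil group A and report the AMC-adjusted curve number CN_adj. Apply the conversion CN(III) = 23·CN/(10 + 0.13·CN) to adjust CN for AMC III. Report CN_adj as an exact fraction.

CN_adj = 6900/139 ≈ 49.640

NRCS table: woods, good condition, soil group A → CN(II) = 30
Adjust CN=30 to AMC III: 23·30/(10 + 0.13·30) → 690 ÷ (139/10) = 6900/139 ≈ 49.640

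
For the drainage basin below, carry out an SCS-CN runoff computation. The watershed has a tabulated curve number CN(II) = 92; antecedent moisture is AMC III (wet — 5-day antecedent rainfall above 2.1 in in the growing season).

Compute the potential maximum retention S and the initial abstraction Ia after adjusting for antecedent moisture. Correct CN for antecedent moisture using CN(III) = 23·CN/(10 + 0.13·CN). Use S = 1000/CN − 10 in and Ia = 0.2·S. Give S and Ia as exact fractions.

Adjust CN=92 to AMC III: 23·92/(10 + 0.13·92) → 2116 ÷ (549/25) = 52900/549 ≈ 96.357
Retention S: 1000/CN − 10 with CN=96.357 → S = 200/529 ≈ 0.378 in
Ia = 0.2S: 0.2·0.378 = 0.076 in (exactly 40/529)

S = 200/529 in ≈ 0.378 in; Ia = 40/529 in ≈ 0.076 in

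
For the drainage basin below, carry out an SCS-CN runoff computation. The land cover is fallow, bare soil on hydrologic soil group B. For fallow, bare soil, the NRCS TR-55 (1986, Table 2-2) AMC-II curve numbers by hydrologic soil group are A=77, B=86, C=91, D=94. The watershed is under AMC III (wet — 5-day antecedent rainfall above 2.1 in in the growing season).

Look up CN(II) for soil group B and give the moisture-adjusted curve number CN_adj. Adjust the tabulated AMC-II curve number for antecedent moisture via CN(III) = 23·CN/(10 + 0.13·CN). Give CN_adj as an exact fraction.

NRCS table: fallow, bare soil, soil group B → CN(II) = 86
CN(III) from CN(II)=86: (23·86)/(10 + 0.13·86) = 98900/1059 ≈ 93.390

CN_adj = 98900/1059 ≈ 93.390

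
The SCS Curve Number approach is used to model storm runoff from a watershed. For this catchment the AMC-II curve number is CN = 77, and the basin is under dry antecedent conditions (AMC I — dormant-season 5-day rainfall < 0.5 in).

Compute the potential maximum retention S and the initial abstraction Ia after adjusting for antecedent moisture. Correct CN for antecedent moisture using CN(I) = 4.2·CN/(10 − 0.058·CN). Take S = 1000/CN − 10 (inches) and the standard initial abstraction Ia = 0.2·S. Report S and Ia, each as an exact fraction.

Adjust CN=77 to AMC I: 4.2·77/(10 − 0.058·77) → (1617/5) ÷ (2767/500) = 161700/2767 ≈ 58.439
Retention S: 1000/CN − 10 with CN=58.439 → S = 11500/1617 ≈ 7.112 in
Ia = 0.2S: 0.2·7.112 = 1.422 in (exactly 2300/1617)

S = 11500/1617 in ≈ 7.112 in; Ia = 2300/1617 in ≈ 1.422 in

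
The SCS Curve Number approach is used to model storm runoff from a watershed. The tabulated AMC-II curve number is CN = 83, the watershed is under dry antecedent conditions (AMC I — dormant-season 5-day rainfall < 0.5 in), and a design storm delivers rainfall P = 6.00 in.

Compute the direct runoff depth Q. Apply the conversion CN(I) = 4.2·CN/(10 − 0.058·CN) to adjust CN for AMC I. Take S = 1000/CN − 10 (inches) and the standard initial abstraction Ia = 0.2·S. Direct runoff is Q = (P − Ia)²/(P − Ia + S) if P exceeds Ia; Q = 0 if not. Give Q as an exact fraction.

Adjust CN=83 to AMC I: 4.2·83/(10 − 0.058·83) → (1743/5) ÷ (2593/500) = 174300/2593 ≈ 67.219
S = 1000/(174300/2593) − 10 = 8500/1743 in ≈ 4.877 in
Ia = 0.2S: 0.2·4.877 = 0.975 in (exactly 1700/1743)
Since P=6.000 > Ia=0.975: effective rainfall P−Ia = 8758/1743 in
Q: (8758/1743)² ÷ (17258/1743) = 38351282/15040347 in (≈ 2.550 in)

Q = 38351282/15040347 in ≈ 2.550 in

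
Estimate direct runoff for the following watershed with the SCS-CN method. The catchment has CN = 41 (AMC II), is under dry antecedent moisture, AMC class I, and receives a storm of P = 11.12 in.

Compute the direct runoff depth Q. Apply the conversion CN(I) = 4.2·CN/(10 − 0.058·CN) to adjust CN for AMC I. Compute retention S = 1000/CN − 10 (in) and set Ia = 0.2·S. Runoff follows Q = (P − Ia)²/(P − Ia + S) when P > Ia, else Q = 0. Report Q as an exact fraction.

Q = 4218946082/8925965475 in ≈ 0.473 in

CN(I) from CN(II)=41: (4.2·41)/(10 − 0.058·41) = 86100/3811 ≈ 22.592
Retention S: 1000/CN − 10 with CN=22.592 → S = 29500/861 ≈ 34.262 in
Ia = 0.2·(29500/861) = 5900/861 in ≈ 6.852 in
Since P=11.120 > Ia=6.852: effective rainfall P−Ia = 91858/21525 in
Q = (91858/21525)²/((91858/21525) + 29500/861) = (8437892164/463325625)/(829358/21525) = 4218946082/8925965475 in ≈ 0.473 in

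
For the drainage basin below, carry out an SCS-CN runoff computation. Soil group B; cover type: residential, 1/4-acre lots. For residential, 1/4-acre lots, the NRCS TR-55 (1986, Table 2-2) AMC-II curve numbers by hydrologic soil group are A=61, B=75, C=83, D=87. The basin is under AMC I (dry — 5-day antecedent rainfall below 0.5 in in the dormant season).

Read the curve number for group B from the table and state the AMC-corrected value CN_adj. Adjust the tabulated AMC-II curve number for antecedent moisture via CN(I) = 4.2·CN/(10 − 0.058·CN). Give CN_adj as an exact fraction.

CN_adj = 6300/113 ≈ 55.752

NRCS table: residential, 1/4-acre lots, soil group B → CN(II) = 75
Dry (AMC I): CN(I) = 4.2·75/(10 − 0.058·75) = 315/(113/20) = 6300/113 ≈ 55.752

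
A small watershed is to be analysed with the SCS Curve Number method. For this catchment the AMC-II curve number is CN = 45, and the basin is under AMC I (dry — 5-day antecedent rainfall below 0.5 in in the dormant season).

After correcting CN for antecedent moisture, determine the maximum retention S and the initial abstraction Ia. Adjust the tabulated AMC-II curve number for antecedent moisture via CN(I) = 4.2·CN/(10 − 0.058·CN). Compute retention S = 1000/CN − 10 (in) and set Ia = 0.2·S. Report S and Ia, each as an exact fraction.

Dry (AMC I): CN(I) = 4.2·45/(10 − 0.058·45) = 189/(739/100) = 18900/739 ≈ 25.575
Max retention: S = 1000/(18900/739) − 10 = 5500/189 in (≈ 29.101 in)
Ia = 0.2S: 0.2·29.101 = 5.820 in (exactly 1100/189)

S = 5500/189 in ≈ 29.101 in; Ia = 1100/189 in ≈ 5.820 in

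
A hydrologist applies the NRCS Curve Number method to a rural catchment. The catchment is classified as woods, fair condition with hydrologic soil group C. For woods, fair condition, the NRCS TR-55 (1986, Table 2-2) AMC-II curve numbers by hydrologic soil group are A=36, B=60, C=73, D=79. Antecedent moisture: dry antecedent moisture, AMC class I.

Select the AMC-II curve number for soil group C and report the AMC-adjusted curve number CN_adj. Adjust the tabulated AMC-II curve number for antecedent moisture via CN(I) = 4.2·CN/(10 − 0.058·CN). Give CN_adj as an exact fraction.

CN_adj = 51100/961 ≈ 53.174

NRCS table: woods, fair condition, soil group C → CN(II) = 73
Dry (AMC I): CN(I) = 4.2·73/(10 − 0.058·73) = (1533/5)/(2883/500) = 51100/961 ≈ 53.174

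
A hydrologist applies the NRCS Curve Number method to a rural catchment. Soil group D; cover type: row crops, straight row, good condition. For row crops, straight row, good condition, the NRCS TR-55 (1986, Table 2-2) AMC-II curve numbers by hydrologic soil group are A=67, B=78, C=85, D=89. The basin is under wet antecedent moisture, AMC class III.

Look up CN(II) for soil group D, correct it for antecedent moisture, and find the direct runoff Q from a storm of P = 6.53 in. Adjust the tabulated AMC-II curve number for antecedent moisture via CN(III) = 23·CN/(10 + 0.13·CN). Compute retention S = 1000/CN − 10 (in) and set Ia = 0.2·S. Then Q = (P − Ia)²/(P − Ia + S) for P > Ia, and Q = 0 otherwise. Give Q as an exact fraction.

Q = 1728412425481/291634247700 in ≈ 5.927 in

NRCS table: row crops, straight row, good condition, soil group D → CN(II) = 89
Wet (AMC III): CN(III) = 23·89/(10 + 0.13·89) = 2047/(2157/100) = 204700/2157 ≈ 94.900
S = 1000/(204700/2157) − 10 = 1100/2047 in ≈ 0.537 in
Ia = 0.2S: 0.2·0.537 = 0.107 in (exactly 220/2047)
P − Ia = 6.530 − 0.107 = 1314691/204700 ≈ 6.423 in (> 0, runoff occurs)
Q = (1314691/204700)²/((1314691/204700) + 1100/2047) = (1728412425481/41902090000)/(1424691/204700) = 1728412425481/291634247700 in ≈ 5.927 in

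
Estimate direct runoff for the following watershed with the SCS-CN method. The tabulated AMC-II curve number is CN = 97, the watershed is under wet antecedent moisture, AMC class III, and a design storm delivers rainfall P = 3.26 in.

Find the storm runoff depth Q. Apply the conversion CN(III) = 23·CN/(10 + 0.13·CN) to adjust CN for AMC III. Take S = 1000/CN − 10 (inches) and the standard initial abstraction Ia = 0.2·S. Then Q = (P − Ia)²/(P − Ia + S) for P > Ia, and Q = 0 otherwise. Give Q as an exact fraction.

Adjust CN=97 to AMC III: 23·97/(10 + 0.13·97) → 2231 ÷ (2261/100) = 223100/2261 ≈ 98.673
S = 1000/(223100/2261) − 10 = 300/2231 in ≈ 0.134 in
Initial abstraction Ia = S/5 = (300/2231)/5 = 60/2231 ≈ 0.027 in
Since P=3.260 > Ia=0.027: effective rainfall P−Ia = 360653/111550 in
Q: (360653/111550)² ÷ (375653/111550) = 130070586409/41904092150 in (≈ 3.104 in)

Q = 130070586409/41904092150 in ≈ 3.104 in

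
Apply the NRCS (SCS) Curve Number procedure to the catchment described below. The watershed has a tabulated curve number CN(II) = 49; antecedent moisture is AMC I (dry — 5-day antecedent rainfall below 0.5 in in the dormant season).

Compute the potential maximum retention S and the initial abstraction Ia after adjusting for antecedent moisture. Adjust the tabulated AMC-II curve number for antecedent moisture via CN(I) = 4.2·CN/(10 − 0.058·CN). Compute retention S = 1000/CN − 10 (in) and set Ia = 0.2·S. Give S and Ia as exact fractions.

CN(I) from CN(II)=49: (4.2·49)/(10 − 0.058·49) = 34300/1193 ≈ 28.751
Max retention: S = 1000/(34300/1193) − 10 = 8500/343 in (≈ 24.781 in)
Ia = 0.2S: 0.2·24.781 = 4.956 in (exactly 1700/343)

S = 8500/343 in ≈ 24.781 in; Ia = 1700/343 in ≈ 4.956 in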